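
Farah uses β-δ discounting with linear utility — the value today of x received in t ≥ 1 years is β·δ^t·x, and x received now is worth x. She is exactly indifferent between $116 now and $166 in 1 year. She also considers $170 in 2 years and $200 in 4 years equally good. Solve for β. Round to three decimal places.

β ≈ 0.758

From the later pair, β·δ^2·170 = β·δ^4·200; dividing through, δ^2 = 170/200 = 0.85000, so δ = 0.92195.
Now use the now-vs-future pair: 116 = β·δ·166 gives β = 116/(0.92195·166) ≈ 0.758.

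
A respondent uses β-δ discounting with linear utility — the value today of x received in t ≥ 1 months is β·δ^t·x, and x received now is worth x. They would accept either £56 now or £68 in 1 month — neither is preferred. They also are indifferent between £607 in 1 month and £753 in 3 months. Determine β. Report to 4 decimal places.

β ≈ 0.9172

From the later pair, β·δ^1·607 = β·δ^3·753; dividing through, δ^2 = 607/753 = 0.80611, so δ = 0.89784.
Substituting δ into 56 = β·δ·68: β = 56/(61.053) ≈ 0.9172.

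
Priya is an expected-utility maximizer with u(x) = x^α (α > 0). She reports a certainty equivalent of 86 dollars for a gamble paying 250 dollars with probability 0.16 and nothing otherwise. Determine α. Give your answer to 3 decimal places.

Since u(0) = 0, the lottery's EU is 0.16·250^α.
Equating: 86^α = 0.16·250^α, i.e. 0.3440^α = 0.16.
Taking logs: α·ln(86/250) = ln(0.16), so α = -1.832581 / -1.067114 ≈ 1.717.

α ≈ 1.717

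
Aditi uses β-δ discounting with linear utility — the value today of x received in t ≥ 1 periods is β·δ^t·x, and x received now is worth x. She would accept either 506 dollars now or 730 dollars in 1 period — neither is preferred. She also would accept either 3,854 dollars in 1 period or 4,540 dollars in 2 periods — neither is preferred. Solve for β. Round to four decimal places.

Both payoffs in the second observation are in the future, so β drops out: δ^1·3854 = δ^2·4540 ⇒ δ = 3854/4540 = 0.84890.
The first indifference: 506 = β·δ·730, so β = 506/(δ·730) = 506/(0.84890·730) ≈ 0.8165.

β ≈ 0.8165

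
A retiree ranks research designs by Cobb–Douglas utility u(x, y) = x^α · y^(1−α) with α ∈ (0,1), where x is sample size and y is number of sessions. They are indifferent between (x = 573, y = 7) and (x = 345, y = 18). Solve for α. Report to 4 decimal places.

α ≈ 0.6505

The Cobb–Douglas utilities coincide, so 573^α·7^(1−α) = 345^α·18^(1−α).
Rearrange to (573/345)^α = (18/7)^(1−α) and take logs: α·0.5073413 = (1−α)·0.9444616.
Thus α·(1.4518029) = 0.9444616, so α = 0.9444616/1.4518029 ≈ 0.6505.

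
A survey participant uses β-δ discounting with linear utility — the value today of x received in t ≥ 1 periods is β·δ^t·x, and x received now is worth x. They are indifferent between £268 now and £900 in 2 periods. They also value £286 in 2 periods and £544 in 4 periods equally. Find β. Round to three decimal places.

β ≈ 0.566

Both payoffs in the second observation are in the future, so β drops out: δ^2·286 = δ^4·544 ⇒ δ^2 = 286/544 = 0.52574, so δ = 0.72508.
Now use the now-vs-future pair: 268 = β·δ^2·900 gives β = 268/(0.52574·900) ≈ 0.566.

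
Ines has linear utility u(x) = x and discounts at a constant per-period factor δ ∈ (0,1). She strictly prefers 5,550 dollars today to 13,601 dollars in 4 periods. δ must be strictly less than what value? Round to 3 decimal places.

The preference means 5550 > δ^4·13601.
So δ^4 < 5550/13601 = 0.40806; taking the 4th root of both positive sides preserves the inequality.
δ < (5550/13601)^(1/4) ≈ 0.799.

δ < 0.799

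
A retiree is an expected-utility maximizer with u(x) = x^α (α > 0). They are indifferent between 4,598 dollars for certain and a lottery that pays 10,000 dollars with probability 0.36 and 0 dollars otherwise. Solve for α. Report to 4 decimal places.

EU(lottery) = 0.36·10000^α + 0.64·0 = 0.36·10000^α.
Equating: 4598^α = 0.36·10000^α, i.e. 0.4598^α = 0.36.
α = ln(0.36) / ln(4598/10000) = -1.0216512/-0.7769637 ≈ 1.3149.

α ≈ 1.3149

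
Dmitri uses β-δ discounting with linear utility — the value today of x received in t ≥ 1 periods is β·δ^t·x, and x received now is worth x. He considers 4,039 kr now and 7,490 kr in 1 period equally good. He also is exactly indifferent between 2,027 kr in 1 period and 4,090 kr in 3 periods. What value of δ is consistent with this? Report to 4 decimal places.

δ ≈ 0.7040

The second indifference involves only future payoffs, so β cancels: β·δ^1·2027 = β·δ^3·4090, giving δ^2 = 2027/4090 = 0.49560, so δ = 0.70399.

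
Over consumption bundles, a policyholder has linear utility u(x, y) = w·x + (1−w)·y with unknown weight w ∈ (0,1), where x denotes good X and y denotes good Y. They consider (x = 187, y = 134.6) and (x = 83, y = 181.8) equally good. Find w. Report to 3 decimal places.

u(187,134.6) = u(83,181.8) means w·187 + (1−w)·134.6 = w·83 + (1−w)·181.8.
w·(187−83) = (1−w)·(181.8−134.6), i.e. w·104 = (1−w)·47.2.
So w/(1−w) = 47.2/104 = 0.4538, giving w = 47.2/(104+47.2) = 0.312.

w = 0.312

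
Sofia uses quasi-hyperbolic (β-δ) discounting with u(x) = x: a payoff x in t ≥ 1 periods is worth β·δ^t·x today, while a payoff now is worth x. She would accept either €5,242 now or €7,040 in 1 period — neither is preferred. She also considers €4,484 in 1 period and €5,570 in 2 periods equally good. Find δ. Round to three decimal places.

δ ≈ 0.805

The second indifference involves only future payoffs, so β cancels: β·δ^1·4484 = β·δ^2·5570, giving δ = 4484/5570 = 0.80503.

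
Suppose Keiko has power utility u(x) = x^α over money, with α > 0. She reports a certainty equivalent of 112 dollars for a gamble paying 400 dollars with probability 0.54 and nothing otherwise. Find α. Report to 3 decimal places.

α ≈ 0.484

The lottery's expected utility is 0.54·u(400) + 0.46·u(0) = 0.54·400^α (since u(0) = 0 for α > 0).
Indifference: 112^α = 0.54·400^α, so (112/400)^α = 0.54.
Take logs: α = ln 0.54 / ln(112/400) ≈ 0.48406.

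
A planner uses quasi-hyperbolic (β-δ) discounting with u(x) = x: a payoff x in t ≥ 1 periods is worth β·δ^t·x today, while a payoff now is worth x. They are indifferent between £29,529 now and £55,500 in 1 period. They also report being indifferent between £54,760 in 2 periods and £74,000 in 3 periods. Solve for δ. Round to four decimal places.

From the later pair, β·δ^2·54760 = β·δ^3·74000; dividing through, δ = 54760/74000 = 0.74000.

δ ≈ 0.7400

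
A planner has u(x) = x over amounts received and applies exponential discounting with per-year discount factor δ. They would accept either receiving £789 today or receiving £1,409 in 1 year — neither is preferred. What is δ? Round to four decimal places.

The payoff in 1 year is discounted by δ, so u(789) = δ·u(1409) and δ = u(789)/u(1409).
With u(x) = x: δ = 789/1409 = 0.55997.

δ ≈ 0.5600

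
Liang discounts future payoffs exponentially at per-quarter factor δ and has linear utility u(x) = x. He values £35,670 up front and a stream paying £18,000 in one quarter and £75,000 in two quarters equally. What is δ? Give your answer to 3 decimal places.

δ ≈ 0.580

The stream is worth 18000δ + 75000δ² today, so 18000δ + 75000δ² = 35670.
That is, 75000δ² + 18000δ − 35670 = 0, a quadratic in δ.
δ = (−18000 + √(18000² + 4·75000·35670)) / (2·75000) = (−18000 + √11025000000.00) / 150000 ≈ 0.580.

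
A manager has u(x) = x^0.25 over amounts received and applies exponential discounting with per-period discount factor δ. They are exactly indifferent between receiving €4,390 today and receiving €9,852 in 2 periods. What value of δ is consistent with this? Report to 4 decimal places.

Equating discounted utilities: u(4390) = δ^2·u(9852) ⇒ δ^2 = u(4390)/u(9852).
Since u(x) = x^0.25, δ^2 = (4390/9852)^0.25 = 0.44559^0.25 = 0.81702.
Taking the square root: δ = 0.81702^(1/2) ≈ 0.9039.

δ ≈ 0.9039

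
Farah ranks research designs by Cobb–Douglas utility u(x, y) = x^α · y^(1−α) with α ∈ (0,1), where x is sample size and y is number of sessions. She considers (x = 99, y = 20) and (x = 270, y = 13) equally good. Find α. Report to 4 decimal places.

α ≈ 0.3004

The Cobb–Douglas utilities coincide, so 99^α·20^(1−α) = 270^α·13^(1−α).
Taking logs: α·ln 99 + (1−α)·ln 20 = α·ln 270 + (1−α)·ln 13, i.e. α·-1.0033021 = (1−α)·-0.4307829.
Thus α·(-1.4340850) = -0.4307829, so α = -0.4307829/-1.4340850 ≈ 0.3004.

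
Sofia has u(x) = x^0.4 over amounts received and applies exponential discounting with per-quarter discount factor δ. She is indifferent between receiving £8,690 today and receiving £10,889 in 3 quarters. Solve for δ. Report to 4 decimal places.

The payoff in 3 quarters is discounted by δ^3, so u(8690) = δ^3·u(10889) and δ^3 = u(8690)/u(10889).
Since u(x) = x^0.4, δ^3 = (8690/10889)^0.4 = 0.79805^0.4 = 0.91372.
Taking the cube root: δ = 0.91372^(1/3) ≈ 0.9704.

δ ≈ 0.9704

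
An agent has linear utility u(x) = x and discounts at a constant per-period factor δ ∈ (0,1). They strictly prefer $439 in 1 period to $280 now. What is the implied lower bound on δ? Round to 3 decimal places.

δ > 0.638

Comparing present values: 280 < δ·439.
So δ > 280/439 = 0.63781.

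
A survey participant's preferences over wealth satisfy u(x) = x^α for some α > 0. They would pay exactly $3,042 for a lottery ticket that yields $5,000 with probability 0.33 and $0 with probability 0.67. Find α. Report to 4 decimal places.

α ≈ 2.2311

EU(lottery) = 0.33·5000^α + 0.67·0 = 0.33·5000^α.
Indifference: 3042^α = 0.33·5000^α, so (3042/5000)^α = 0.33.
Take logs: α = ln 0.33 / ln(3042/5000) ≈ 2.231056.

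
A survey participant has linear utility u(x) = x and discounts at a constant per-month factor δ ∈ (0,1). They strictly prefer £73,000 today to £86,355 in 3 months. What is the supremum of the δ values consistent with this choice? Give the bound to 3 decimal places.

Under u(x) = x this choice says 73000 > δ^3·86355.
So δ^3 < 73000/86355 = 0.84535; taking the cube root of both positive sides preserves the inequality.
δ < 0.84535^(1/3) = 0.946.

δ < 0.946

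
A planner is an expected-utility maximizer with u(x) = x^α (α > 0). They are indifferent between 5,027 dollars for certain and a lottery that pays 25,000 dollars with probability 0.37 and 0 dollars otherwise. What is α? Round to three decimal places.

α ≈ 0.620

The lottery's expected utility is 0.37·u(25000) + 0.63·u(0) = 0.37·25000^α (since u(0) = 0 for α > 0).
Equating: 5027^α = 0.37·25000^α, i.e. 0.2011^α = 0.37.
α = ln(0.37) / ln(5027/25000) = -0.994252/-1.604052 ≈ 0.620.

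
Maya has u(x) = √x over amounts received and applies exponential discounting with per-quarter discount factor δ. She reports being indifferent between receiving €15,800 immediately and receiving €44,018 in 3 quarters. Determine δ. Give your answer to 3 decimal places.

Indifference means u(15800) = δ^3 · u(44018), so δ^3 = u(15800)/u(44018).
With u(x) = √x: δ^3 = √15800/√44018 = √(15800/44018) = 0.59912.
So δ = 0.59912^(1/3) ≈ 0.843.

δ ≈ 0.843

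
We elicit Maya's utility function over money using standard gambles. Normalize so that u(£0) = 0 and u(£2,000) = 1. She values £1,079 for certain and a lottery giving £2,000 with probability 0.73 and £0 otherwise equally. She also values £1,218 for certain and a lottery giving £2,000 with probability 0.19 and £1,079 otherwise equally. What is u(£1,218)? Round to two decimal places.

0.78

The first gamble pins u(£1,079): it must equal 0.73·1 + 0.27·0 = 0.73.
Then u(£1,218) = 0.19·u(£2,000) + 0.81·u(£1,079) = 0.19·1.00 + 0.81·0.73 = 0.7813.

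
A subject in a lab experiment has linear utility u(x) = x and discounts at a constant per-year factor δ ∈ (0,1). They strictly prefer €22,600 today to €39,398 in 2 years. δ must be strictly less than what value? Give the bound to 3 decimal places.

δ < 0.757

Comparing present values: 22600 > δ^2·39398.
So δ^2 < 22600/39398 = 0.57363; taking the square root of both positive sides preserves the inequality.
δ < (22600/39398)^(1/2) ≈ 0.757.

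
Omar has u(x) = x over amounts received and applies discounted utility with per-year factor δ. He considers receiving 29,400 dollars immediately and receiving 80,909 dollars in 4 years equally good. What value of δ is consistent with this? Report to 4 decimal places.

Equating discounted utilities: u(29400) = δ^4·u(80909) ⇒ δ^4 = u(29400)/u(80909).
With u(x) = x: δ^4 = 29400/80909 = 0.36337.
Hence δ = (0.36337)^(1/4) = 0.776404.

δ ≈ 0.7764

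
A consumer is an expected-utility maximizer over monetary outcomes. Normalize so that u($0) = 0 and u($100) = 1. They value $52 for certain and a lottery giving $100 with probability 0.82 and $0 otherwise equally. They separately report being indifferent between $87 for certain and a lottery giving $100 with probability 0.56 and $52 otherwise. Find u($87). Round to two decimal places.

From the first indifference, u($52) = 0.82·u($100) + 0.18·u($0) = 0.82·1 + 0.18·0 = 0.82.
Then u($87) = 0.56·u($100) + 0.44·u($52) = 0.56·1.00 + 0.44·0.82 = 0.9208.

0.92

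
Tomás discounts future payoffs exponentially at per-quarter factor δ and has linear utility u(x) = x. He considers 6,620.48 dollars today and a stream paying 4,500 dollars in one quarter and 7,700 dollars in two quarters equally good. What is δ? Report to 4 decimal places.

Present value of the stream is 4500·δ + 7700·δ². Indifference gives 4500δ + 7700δ² = 6620.48.
That is, 7700δ² + 4500δ − 6620.48 = 0, a quadratic in δ.
δ = (−4500 + √(4500² + 4·7700·6620.48)) / (2·7700) = (−4500 + √224160784.00) / 15400 ≈ 0.6800.

δ ≈ 0.6800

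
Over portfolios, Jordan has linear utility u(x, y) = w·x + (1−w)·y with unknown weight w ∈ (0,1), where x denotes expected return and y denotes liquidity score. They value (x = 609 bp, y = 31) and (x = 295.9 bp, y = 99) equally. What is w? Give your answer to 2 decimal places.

w = 0.18

Indifference: w·609 + (1−w)·31 = w·295.9 + (1−w)·99.
Collecting terms: w·313.1 = (1−w)·68.
So w/(1−w) = 68/313.1 = 0.2172, giving w = 68/(313.1+68) = 0.18.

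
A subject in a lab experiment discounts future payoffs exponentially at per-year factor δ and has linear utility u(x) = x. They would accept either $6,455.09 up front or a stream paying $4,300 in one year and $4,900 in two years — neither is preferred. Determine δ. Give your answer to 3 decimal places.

δ ≈ 0.790

Equating present values: 6455.09 = 4300δ + 4900δ².
Rearranged: 4900δ² + 4300δ − 6455.09 = 0.
The positive root is δ = [−4300 + √(4300² + 4·4900·6455.09)] / (2·4900) = (−4300 + 12042.000)/9800 ≈ 0.790.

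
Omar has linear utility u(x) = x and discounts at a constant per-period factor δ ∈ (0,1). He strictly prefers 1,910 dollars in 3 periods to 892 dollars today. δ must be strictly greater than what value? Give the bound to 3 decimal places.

δ > 0.776

Under u(x) = x this choice says 892 < δ^3·1910.
So δ^3 > 892/1910 = 0.46702; taking the cube root of both positive sides preserves the inequality.
δ > (892/1910)^(1/3) ≈ 0.776.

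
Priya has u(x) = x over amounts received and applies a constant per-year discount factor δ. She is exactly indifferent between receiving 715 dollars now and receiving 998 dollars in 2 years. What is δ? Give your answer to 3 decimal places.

Equating discounted utilities: u(715) = δ^2·u(998) ⇒ δ^2 = u(715)/u(998).
With u(x) = x: δ^2 = 715/998 = 0.71643.
So δ = 0.71643^(1/2) ≈ 0.846.

δ ≈ 0.846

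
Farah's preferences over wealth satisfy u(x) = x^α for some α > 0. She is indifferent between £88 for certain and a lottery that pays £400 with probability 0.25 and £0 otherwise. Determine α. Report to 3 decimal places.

Since u(0) = 0, the lottery's EU is 0.25·400^α.
Equating: 88^α = 0.25·400^α, i.e. 0.2200^α = 0.25.
α = ln(0.25) / ln(88/400) = -1.386294/-1.514128 ≈ 0.916.

α ≈ 0.916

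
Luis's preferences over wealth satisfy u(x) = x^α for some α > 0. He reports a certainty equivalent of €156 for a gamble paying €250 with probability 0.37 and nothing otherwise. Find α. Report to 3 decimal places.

α ≈ 2.108

EU(lottery) = 0.37·250^α + 0.63·0 = 0.37·250^α.
Indifference: 156^α = 0.37·250^α, so (156/250)^α = 0.37.
Take logs: α = ln 0.37 / ln(156/250) ≈ 2.10823.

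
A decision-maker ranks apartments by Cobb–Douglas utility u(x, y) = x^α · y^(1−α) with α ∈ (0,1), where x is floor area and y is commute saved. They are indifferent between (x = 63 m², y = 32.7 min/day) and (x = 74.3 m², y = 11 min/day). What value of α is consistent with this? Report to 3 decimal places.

α ≈ 0.868

Indifference: 63^α · 32.7^(1−α) = 74.3^α · 11^(1−α).
(63/74.3)^α = (11/32.7)^(1−α); take logs: α·ln(63/74.3) = (1−α)·ln(11/32.7), i.e. α·-0.164976 = (1−α)·-1.089480.
Thus α·(-1.254456) = -1.089480, so α = -1.089480/-1.254456 ≈ 0.868.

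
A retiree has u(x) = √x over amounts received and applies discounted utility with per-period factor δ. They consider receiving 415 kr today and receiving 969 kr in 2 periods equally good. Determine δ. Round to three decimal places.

δ ≈ 0.809

Equating discounted utilities: u(415) = δ^2·u(969) ⇒ δ^2 = u(415)/u(969).
Since u(x) = √x, δ^2 = √(415/969) = 0.65443.
So δ = 0.65443^(1/2) ≈ 0.809.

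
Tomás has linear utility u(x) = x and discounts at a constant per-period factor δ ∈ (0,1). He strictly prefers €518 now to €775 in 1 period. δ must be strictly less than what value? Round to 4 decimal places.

δ < 0.6684

The preference means 518 > δ·775.
Dividing through by 775 gives δ < 0.66839.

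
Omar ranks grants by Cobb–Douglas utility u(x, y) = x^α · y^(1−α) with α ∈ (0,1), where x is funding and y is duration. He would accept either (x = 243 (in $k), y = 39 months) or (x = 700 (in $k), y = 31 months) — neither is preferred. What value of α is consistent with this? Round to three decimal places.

Set the two utilities equal: 243^α·39^(1−α) = 700^α·31^(1−α).
(243/700)^α = (31/39)^(1−α); take logs: α·ln(243/700) = (1−α)·ln(31/39), i.e. α·-1.058019 = (1−α)·-0.229574.
So α/(1−α) = (-0.229574)/(-1.058019) = 0.216985, and α = 0.216985/1.216985 ≈ 0.178.

α ≈ 0.178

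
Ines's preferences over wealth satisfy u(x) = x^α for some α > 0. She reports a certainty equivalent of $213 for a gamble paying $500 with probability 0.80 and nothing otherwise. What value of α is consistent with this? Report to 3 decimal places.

α ≈ 0.262

EU(lottery) = 0.80·500^α + 0.20·0 = 0.80·500^α.
Setting u(213) equal to that: 213^α = 0.80·500^α ⇒ (213/500)^α = 0.80.
Taking logs: α·ln(213/500) = ln(0.80), so α = -0.223144 / -0.853316 ≈ 0.262.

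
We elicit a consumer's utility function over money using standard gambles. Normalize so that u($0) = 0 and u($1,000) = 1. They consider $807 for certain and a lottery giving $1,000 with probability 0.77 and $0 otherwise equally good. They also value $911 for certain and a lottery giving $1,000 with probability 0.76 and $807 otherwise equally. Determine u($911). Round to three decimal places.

0.945

From the first indifference, u($807) = 0.77·u($1,000) + 0.23·u($0) = 0.77·1 + 0.23·0 = 0.77.
The second indifference gives u($911) = 0.76·u($1,000) + 0.24·u($807) = 0.76·1.00 + 0.24·0.77 = 0.9448.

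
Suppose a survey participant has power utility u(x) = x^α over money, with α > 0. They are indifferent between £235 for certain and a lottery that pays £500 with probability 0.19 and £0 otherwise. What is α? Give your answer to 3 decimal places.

The lottery's expected utility is 0.19·u(500) + 0.81·u(0) = 0.19·500^α (since u(0) = 0 for α > 0).
Equating: 235^α = 0.19·500^α, i.e. 0.4700^α = 0.19.
Take logs: α = ln 0.19 / ln(235/500) ≈ 2.19958.

α ≈ 2.200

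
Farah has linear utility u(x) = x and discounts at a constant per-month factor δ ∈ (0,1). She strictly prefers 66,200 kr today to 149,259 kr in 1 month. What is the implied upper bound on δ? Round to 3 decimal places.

The preference means 66200 > δ·149259.
Dividing through by 149259 gives δ < 0.44352.

δ < 0.444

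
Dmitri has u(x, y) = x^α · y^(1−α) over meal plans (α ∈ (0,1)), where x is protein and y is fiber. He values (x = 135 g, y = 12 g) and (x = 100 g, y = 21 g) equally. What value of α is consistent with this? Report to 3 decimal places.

α ≈ 0.651

Set the two utilities equal: 135^α·12^(1−α) = 100^α·21^(1−α).
Rearrange to (135/100)^α = (21/12)^(1−α) and take logs: α·0.300105 = (1−α)·0.559616.
So α/(1−α) = (0.559616)/(0.300105) = 1.864734, and α = 1.864734/2.864734 ≈ 0.651.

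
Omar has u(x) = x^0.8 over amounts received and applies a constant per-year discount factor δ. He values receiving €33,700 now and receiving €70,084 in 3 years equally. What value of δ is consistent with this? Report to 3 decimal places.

δ ≈ 0.823

Equating discounted utilities: u(33700) = δ^3·u(70084) ⇒ δ^3 = u(33700)/u(70084).
With u(x) = x^0.8: δ^3 = 33700^0.8/70084^0.8 = (33700/70084)^0.8 = 0.55668.
Taking the cube root: δ = 0.55668^(1/3) ≈ 0.823.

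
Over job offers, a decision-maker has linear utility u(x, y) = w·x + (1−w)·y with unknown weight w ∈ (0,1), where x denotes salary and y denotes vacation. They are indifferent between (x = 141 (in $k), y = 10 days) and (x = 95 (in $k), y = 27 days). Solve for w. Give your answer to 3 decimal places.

Indifference: w·141 + (1−w)·10 = w·95 + (1−w)·27.
Rearranging, 46·w − 17·(1−w) = 0.
Hence w = 17/(46+17) = 17/63 = 0.270.

w = 0.270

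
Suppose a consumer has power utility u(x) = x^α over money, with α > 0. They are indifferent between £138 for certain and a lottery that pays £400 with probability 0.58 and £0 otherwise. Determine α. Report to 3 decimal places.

EU(lottery) = 0.58·400^α + 0.42·0 = 0.58·400^α.
Equating: 138^α = 0.58·400^α, i.e. 0.3450^α = 0.58.
Taking logs: α·ln(138/400) = ln(0.58), so α = -0.544727 / -1.064211 ≈ 0.512.

α ≈ 0.512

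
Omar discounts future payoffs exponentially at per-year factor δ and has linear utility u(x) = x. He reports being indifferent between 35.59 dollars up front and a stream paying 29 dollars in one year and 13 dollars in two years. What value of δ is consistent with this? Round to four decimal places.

Equating present values: 35.59 = 29δ + 13δ².
That is, 13δ² + 29δ − 35.59 = 0, a quadratic in δ.
δ = (−29 + √(29² + 4·13·35.59)) / (2·13) = (−29 + √2691.68) / 26 ≈ 0.8801.

δ ≈ 0.8801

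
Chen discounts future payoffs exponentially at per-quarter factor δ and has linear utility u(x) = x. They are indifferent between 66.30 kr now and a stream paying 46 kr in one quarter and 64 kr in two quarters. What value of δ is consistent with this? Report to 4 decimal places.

Present value of the stream is 46·δ + 64·δ². Indifference gives 46δ + 64δ² = 66.30.
So 64δ² + 46δ − 66.30 = 0.
δ = (−46 + √(46² + 4·64·66.30)) / (2·64) = (−46 + √19088.80) / 128 ≈ 0.7200.

δ ≈ 0.7200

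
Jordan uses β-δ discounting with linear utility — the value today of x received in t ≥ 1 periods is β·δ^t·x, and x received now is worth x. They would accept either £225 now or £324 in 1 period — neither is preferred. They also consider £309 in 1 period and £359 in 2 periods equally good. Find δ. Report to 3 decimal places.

δ ≈ 0.861

The second indifference involves only future payoffs, so β cancels: β·δ^1·309 = β·δ^2·359, giving δ = 309/359 = 0.86072.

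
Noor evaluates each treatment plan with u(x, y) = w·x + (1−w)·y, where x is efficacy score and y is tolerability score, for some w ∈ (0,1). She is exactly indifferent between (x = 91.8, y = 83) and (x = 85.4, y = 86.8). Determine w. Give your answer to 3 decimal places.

Indifference: w·91.8 + (1−w)·83 = w·85.4 + (1−w)·86.8.
Rearranging, 6.4·w − 3.8·(1−w) = 0.
The marginal rate of substitution is 3.8/6.4, so w = 3.8/(6.4+3.8) = 0.373.

w = 0.373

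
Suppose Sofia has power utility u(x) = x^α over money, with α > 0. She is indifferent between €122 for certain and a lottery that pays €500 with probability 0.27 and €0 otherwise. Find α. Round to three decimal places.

α ≈ 0.928

EU(lottery) = 0.27·500^α + 0.73·0 = 0.27·500^α.
Equating: 122^α = 0.27·500^α, i.e. 0.2440^α = 0.27.
Take logs: α = ln 0.27 / ln(122/500) ≈ 0.92822.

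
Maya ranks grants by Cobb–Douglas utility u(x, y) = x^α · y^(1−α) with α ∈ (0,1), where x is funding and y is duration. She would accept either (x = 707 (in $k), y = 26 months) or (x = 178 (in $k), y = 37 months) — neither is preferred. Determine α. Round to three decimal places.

The Cobb–Douglas utilities coincide, so 707^α·26^(1−α) = 178^α·37^(1−α).
Taking logs: α·ln 707 + (1−α)·ln 26 = α·ln 178 + (1−α)·ln 37, i.e. α·1.379247 = (1−α)·0.352821.
So α/(1−α) = (0.352821)/(1.379247) = 0.255807, and α = 0.255807/1.255807 ≈ 0.204.

α ≈ 0.204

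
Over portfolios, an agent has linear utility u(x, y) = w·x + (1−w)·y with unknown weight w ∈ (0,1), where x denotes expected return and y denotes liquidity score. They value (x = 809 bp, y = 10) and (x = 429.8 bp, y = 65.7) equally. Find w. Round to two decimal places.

u(809,10) = u(429.8,65.7) means w·809 + (1−w)·10 = w·429.8 + (1−w)·65.7.
w·(809−429.8) = (1−w)·(65.7−10), i.e. w·379.2 = (1−w)·55.7.
So w/(1−w) = 55.7/379.2 = 0.1469, giving w = 55.7/(379.2+55.7) = 0.13.

w = 0.13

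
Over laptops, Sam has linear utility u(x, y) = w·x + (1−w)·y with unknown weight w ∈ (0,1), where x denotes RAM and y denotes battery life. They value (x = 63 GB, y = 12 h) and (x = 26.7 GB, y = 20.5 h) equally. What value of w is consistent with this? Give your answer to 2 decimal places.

w = 0.19

u(63,12) = u(26.7,20.5) means w·63 + (1−w)·12 = w·26.7 + (1−w)·20.5.
w·(63−26.7) = (1−w)·(20.5−12), i.e. w·36.3 = (1−w)·8.5.
Hence w = 8.5/(36.3+8.5) = 8.5/44.8 = 0.19.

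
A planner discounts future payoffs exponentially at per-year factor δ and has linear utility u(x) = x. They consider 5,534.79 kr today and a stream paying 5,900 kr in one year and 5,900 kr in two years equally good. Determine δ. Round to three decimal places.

δ ≈ 0.590

Present value of the stream is 5900·δ + 5900·δ². Indifference gives 5900δ + 5900δ² = 5534.79.
So 5900δ² + 5900δ − 5534.79 = 0.
δ = (−5900 + √(5900² + 4·5900·5534.79)) / (2·5900) = (−5900 + √165431044.00) / 11800 ≈ 0.590.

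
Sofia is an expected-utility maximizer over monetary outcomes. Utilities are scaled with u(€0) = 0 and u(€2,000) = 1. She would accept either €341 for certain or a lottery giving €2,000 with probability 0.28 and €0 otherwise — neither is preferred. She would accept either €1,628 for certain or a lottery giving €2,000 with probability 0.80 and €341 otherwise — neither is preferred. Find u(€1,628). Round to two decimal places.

0.86

The first gamble pins u(€341): it must equal 0.28·1 + 0.72·0 = 0.28.
The second indifference gives u(€1,628) = 0.80·u(€2,000) + 0.20·u(€341) = 0.80·1.00 + 0.20·0.28 = 0.8560.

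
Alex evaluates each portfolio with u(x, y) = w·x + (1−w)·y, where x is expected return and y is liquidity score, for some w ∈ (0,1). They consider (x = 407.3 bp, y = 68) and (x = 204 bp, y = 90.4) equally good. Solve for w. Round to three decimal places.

w = 0.099

u(407.3,68) = u(204,90.4) means w·407.3 + (1−w)·68 = w·204 + (1−w)·90.4.
Collecting terms: w·203.3 = (1−w)·22.4.
The marginal rate of substitution is 22.4/203.3, so w = 22.4/(203.3+22.4) = 0.099.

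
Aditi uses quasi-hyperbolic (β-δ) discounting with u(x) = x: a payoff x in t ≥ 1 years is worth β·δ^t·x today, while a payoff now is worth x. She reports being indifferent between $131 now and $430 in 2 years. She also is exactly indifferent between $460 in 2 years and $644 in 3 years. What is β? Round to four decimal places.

Both payoffs in the second observation are in the future, so β drops out: δ^2·460 = δ^3·644 ⇒ δ = 460/644 = 0.71429.
The first indifference: 131 = β·δ^2·430, so β = 131/(δ^2·430) = 131/(0.51020·430) ≈ 0.5971.

β ≈ 0.5971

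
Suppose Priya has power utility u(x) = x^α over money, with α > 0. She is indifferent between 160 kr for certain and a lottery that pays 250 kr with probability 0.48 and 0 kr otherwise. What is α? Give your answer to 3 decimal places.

α ≈ 1.645

The lottery's expected utility is 0.48·u(250) + 0.52·u(0) = 0.48·250^α (since u(0) = 0 for α > 0).
Indifference: 160^α = 0.48·250^α, so (160/250)^α = 0.48.
α = ln(0.48) / ln(160/250) = -0.733969/-0.446287 ≈ 1.645.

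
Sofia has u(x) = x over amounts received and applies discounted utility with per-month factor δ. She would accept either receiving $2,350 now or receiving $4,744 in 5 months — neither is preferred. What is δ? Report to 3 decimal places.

δ ≈ 0.869

The payoff in 5 months is discounted by δ^5, so u(2350) = δ^5·u(4744) and δ^5 = u(2350)/u(4744).
With u(x) = x: δ^5 = 2350/4744 = 0.49536.
So δ = 0.49536^(1/5) ≈ 0.869.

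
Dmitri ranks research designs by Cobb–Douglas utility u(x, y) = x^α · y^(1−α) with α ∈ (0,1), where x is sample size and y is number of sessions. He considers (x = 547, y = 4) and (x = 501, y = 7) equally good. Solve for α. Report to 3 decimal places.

α ≈ 0.864

Indifference: 547^α · 4^(1−α) = 501^α · 7^(1−α).
Taking logs: α·ln 547 + (1−α)·ln 4 = α·ln 501 + (1−α)·ln 7, i.e. α·0.087843 = (1−α)·0.559616.
Thus α·(0.647459) = 0.559616, so α = 0.559616/0.647459 ≈ 0.864.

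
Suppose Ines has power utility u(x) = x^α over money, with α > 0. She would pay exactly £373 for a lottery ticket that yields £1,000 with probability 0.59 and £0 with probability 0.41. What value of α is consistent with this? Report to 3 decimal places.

α ≈ 0.535

The lottery's expected utility is 0.59·u(1000) + 0.41·u(0) = 0.59·1000^α (since u(0) = 0 for α > 0).
Indifference: 373^α = 0.59·1000^α, so (373/1000)^α = 0.59.
Take logs: α = ln 0.59 / ln(373/1000) ≈ 0.53503.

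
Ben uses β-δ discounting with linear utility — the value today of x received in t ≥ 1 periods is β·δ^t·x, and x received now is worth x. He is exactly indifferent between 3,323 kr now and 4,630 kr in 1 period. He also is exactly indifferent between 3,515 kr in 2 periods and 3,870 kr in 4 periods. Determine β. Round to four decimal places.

The second indifference involves only future payoffs, so β cancels: β·δ^2·3515 = β·δ^4·3870, giving δ^2 = 3515/3870 = 0.90827, so δ = 0.95303.
The first indifference: 3323 = β·δ·4630, so β = 3323/(δ·4630) = 3323/(0.95303·4630) ≈ 0.7531.

β ≈ 0.7531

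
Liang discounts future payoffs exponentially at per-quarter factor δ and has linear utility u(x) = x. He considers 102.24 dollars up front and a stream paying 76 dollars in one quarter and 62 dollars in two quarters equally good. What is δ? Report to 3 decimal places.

δ ≈ 0.810

Equating present values: 102.24 = 76δ + 62δ².
Rearranged: 62δ² + 76δ − 102.24 = 0.
The positive root is δ = [−76 + √(76² + 4·62·102.24)] / (2·62) = (−76 + 176.441)/124 ≈ 0.810.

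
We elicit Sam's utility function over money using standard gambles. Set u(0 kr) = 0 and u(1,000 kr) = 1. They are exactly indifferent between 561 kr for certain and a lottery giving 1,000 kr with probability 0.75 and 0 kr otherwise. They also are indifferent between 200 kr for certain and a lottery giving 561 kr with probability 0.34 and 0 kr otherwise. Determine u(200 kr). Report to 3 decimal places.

0.255

From the first indifference, u(561 kr) = 0.75·u(1,000 kr) + 0.25·u(0 kr) = 0.75·1 + 0.25·0 = 0.75.
The second indifference gives u(200 kr) = 0.34·u(561 kr) + 0.66·u(0 kr) = 0.34·0.75 + 0.66·0.00 = 0.2550.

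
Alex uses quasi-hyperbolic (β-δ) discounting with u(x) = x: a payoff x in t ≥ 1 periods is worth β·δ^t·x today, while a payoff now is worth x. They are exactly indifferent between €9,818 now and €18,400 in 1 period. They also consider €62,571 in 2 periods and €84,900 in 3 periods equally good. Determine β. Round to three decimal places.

β ≈ 0.724

From the later pair, β·δ^2·62571 = β·δ^3·84900; dividing through, δ = 62571/84900 = 0.73700.
Substituting δ into 9818 = β·δ·18400: β = 9818/(13560.735) ≈ 0.724.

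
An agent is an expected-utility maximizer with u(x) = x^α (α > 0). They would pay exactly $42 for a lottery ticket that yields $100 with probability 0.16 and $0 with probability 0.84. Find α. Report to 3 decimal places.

α ≈ 2.112

The lottery's expected utility is 0.16·u(100) + 0.84·u(0) = 0.16·100^α (since u(0) = 0 for α > 0).
Setting u(42) equal to that: 42^α = 0.16·100^α ⇒ (42/100)^α = 0.16.
α = ln(0.16) / ln(42/100) = -1.832581/-0.867501 ≈ 2.112.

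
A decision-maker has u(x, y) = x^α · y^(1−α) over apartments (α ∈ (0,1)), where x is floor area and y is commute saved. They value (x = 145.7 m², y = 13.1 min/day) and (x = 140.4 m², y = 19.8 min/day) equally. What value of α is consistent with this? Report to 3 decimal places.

α ≈ 0.918

Indifference: 145.7^α · 13.1^(1−α) = 140.4^α · 19.8^(1−α).
Rearrange to (145.7/140.4)^α = (19.8/13.1)^(1−α) and take logs: α·0.037054 = (1−α)·0.413070.
Thus α·(0.450124) = 0.413070, so α = 0.413070/0.450124 ≈ 0.918.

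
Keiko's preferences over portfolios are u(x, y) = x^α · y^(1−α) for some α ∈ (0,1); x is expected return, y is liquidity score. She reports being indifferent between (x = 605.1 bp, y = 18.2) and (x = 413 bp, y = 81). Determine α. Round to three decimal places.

Set the two utilities equal: 605.1^α·18.2^(1−α) = 413^α·81^(1−α).
(605.1/413)^α = (81/18.2)^(1−α); take logs: α·ln(605.1/413) = (1−α)·ln(81/18.2), i.e. α·0.381946 = (1−α)·1.493028.
Thus α·(1.874974) = 1.493028, so α = 1.493028/1.874974 ≈ 0.796.

α ≈ 0.796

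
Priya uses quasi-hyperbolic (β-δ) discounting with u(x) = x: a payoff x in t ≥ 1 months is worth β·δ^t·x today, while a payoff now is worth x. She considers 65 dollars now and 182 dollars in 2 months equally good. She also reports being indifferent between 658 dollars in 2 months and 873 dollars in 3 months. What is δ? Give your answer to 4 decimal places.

δ ≈ 0.7537

The second indifference involves only future payoffs, so β cancels: β·δ^2·658 = β·δ^3·873, giving δ = 658/873 = 0.75372.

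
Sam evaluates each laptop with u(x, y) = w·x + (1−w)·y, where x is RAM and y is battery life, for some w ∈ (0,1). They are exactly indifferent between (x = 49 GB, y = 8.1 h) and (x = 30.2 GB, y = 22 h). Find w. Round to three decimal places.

Equating utilities: w·49 + (1−w)·8.1 = w·30.2 + (1−w)·22.
w·(49−30.2) = (1−w)·(22−8.1), i.e. w·18.8 = (1−w)·13.9.
Hence w = 13.9/(18.8+13.9) = 13.9/32.7 = 0.425.

w = 0.425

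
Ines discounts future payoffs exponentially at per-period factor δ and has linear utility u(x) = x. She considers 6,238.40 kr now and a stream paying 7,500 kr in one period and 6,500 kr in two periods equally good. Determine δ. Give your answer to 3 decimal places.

Equating present values: 6238.40 = 7500δ + 6500δ².
That is, 6500δ² + 7500δ − 6238.40 = 0, a quadratic in δ.
δ = (−7500 + √(7500² + 4·6500·6238.40)) / (2·6500) = (−7500 + √218448400.00) / 13000 ≈ 0.560.

δ ≈ 0.560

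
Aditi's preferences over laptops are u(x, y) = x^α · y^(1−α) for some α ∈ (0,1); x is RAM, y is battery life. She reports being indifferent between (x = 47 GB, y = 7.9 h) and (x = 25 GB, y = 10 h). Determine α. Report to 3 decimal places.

α ≈ 0.272

Indifference: 47^α · 7.9^(1−α) = 25^α · 10^(1−α).
Taking logs: α·ln 47 + (1−α)·ln 7.9 = α·ln 25 + (1−α)·ln 10, i.e. α·0.631272 = (1−α)·0.235722.
Thus α·(0.866994) = 0.235722, so α = 0.235722/0.866994 ≈ 0.272.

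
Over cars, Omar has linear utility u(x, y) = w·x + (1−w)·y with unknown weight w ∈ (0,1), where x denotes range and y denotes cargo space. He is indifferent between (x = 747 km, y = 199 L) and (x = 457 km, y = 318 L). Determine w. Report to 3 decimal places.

u(747,199) = u(457,318) means w·747 + (1−w)·199 = w·457 + (1−w)·318.
Rearranging, 290·w − 119·(1−w) = 0.
So w/(1−w) = 119/290 = 0.4103, giving w = 119/(290+119) = 0.291.

w = 0.291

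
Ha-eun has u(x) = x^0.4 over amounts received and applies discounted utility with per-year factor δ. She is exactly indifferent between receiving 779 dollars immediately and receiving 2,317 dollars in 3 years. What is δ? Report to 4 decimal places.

Indifference means u(779) = δ^3 · u(2317), so δ^3 = u(779)/u(2317).
Since u(x) = x^0.4, δ^3 = (779/2317)^0.4 = 0.33621^0.4 = 0.64661.
Hence δ = (0.64661)^(1/3) = 0.864732.

δ ≈ 0.8647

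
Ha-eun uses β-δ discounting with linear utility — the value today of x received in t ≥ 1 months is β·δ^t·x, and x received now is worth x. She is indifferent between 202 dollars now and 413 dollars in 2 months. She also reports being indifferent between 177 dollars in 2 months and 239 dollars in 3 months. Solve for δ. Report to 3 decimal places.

The second indifference involves only future payoffs, so β cancels: β·δ^2·177 = β·δ^3·239, giving δ = 177/239 = 0.74059.

δ ≈ 0.741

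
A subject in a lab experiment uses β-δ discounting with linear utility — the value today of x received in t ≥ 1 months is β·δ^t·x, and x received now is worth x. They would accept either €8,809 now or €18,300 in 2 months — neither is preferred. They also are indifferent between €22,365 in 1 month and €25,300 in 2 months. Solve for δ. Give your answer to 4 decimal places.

δ ≈ 0.8840

The second indifference involves only future payoffs, so β cancels: β·δ^1·22365 = β·δ^2·25300, giving δ = 22365/25300 = 0.88399.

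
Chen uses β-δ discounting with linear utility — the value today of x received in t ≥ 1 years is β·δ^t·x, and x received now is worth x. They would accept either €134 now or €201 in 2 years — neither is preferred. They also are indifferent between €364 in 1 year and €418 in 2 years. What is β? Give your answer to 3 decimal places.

β ≈ 0.879

Both payoffs in the second observation are in the future, so β drops out: δ^1·364 = δ^2·418 ⇒ δ = 364/418 = 0.87081.
Substituting δ into 134 = β·δ^2·201: β = 134/(152.422) ≈ 0.879.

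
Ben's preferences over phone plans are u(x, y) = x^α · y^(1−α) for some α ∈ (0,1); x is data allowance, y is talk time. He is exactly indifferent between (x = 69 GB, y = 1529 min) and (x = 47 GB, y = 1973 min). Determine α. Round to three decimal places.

α ≈ 0.399

Indifference: 69^α · 1529^(1−α) = 47^α · 1973^(1−α).
Taking logs: α·ln 69 + (1−α)·ln 1529 = α·ln 47 + (1−α)·ln 1973, i.e. α·0.383959 = (1−α)·0.254941.
So α/(1−α) = (0.254941)/(0.383959) = 0.663980, and α = 0.663980/1.663980 ≈ 0.399.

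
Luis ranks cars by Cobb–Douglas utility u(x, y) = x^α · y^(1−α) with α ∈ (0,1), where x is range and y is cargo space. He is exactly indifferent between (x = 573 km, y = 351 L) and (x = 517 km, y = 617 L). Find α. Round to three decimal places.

α ≈ 0.846

The Cobb–Douglas utilities coincide, so 573^α·351^(1−α) = 517^α·617^(1−α).
Rearrange to (573/517)^α = (617/351)^(1−α) and take logs: α·0.102843 = (1−α)·0.564083.
Thus α·(0.666926) = 0.564083, so α = 0.564083/0.666926 ≈ 0.846.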